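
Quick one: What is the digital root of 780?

6

7+8+0 = 15
1+5 = 6
(Equivalently, 780 mod 9 = 6.)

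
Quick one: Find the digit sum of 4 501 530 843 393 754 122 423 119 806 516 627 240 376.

152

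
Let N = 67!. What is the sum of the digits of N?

369

67! = 36471110918188685288249859096605464427167635314049524593701628500267962436943872000000000000000
Sum of its 95 digits: 369.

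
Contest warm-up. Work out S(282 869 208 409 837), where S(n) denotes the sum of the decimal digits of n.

76

2+8+2+8+6+9+2+0+8+4+0+9+8+3+7 = 76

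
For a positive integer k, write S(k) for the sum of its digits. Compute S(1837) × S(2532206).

S(1837) = 1+8+3+7 = 19.
S(2532206) = 2+5+3+2+2+0+6 = 20.
19 · 20 = 380.

380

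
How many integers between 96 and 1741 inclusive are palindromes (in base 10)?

98

The integers in [96, 1741] that are palindromes (in base 10): 99, 101, 111, 121, 131, 141, …, 1551, 1661.
98 qualify.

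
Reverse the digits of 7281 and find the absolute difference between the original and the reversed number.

5454

Reverse of 7281 is 1827.
|7281 − 1827| = 5454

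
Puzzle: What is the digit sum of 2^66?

109

2^66 = 73786976294838206464
Sum of its 20 digits: 109.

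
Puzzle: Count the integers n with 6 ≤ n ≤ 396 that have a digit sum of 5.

The integers in [6, 396] that have a digit sum of 5: 14, 23, 32, 41, 50, 104, …, 311, 320.
17 qualify.

17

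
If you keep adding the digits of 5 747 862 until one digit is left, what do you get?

3

5+7+4+7+8+6+2 = 39
3+9 = 12
1+2 = 3
(Equivalently, 5 747 862 mod 9 = 3.)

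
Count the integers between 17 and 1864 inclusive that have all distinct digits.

The integers in [17, 1864] that have all distinct digits: 17, 18, 19, 20, 21, 23, …, 1863, 1864.
1154 qualify.

1154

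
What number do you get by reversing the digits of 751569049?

Reversing 751569049 gives 940965157.

940965157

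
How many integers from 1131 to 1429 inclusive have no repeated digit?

The integers in [1131, 1429] that have no repeated digit: 1203, 1204, 1205, 1206, 1207, 1208, …, 1428, 1429.
126 qualify.

126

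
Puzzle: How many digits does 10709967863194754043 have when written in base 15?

10709967863194754043 in base 15 is 196D067C22C0E4263, which has 17 digits.

17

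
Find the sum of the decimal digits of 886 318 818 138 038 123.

80

8+8+6+3+1+8+8+1+8+1+3+8+0+3+8+1+2+3 = 80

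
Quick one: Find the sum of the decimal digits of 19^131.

712

19^131 = 328640985936586175325426692433934528528254849606842104290621822251802963408325022423210406291711686429138392863087232265005305371943610519457953043307690618567098556619
Sum of its 168 digits: 712.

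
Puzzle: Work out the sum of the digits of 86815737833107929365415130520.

8+6+8+1+5+7+3+7+8+3+3+1+0+7+9+2+9+3+6+5+4+1+5+1+3+0+5+2+0 = 122

122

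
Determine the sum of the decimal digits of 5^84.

5^84 = 51698788284564229679463043254372678347863256931304931640625
Sum of its 59 digits: 280.

280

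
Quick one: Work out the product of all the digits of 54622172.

6720

5×4×6×2×2×1×7×2 = 6720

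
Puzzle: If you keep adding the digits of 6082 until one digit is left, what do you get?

6+0+8+2 = 16
1+6 = 7

7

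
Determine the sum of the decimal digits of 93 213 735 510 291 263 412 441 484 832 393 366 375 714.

164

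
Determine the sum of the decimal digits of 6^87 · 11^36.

6^87 · 11^36 = 1546306028584056083851834646913594532876597369199121920376600868839826827735335355765946104887497558327296
Sum of its 106 digits: 522.

522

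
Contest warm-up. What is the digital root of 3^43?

9

The digital root of n equals n mod 9 (or 9 when 9 | n), so we need 3^43 mod 9.
3^43 ≡ 0 (mod 9), so the digital root is 9.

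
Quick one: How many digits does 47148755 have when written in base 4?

13

47148755 in base 4 is 2303312323103, which has 13 digits.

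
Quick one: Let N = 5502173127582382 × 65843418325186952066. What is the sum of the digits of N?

5502173127582382 × 65843418325186952066 = 362281886937009016559641357900101212
Sum of its 36 digits: 140.

140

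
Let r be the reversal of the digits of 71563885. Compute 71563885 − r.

Reverse of 71563885 is 58836517.
71563885 − 58836517 = 12727368

12727368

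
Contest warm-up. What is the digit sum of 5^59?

5^59 = 173472347597680709441192448139190673828125
Sum of its 42 digits: 191.

191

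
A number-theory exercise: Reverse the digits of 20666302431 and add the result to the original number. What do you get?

Reverse of 20666302431 is 13420366602.
20666302431 + 13420366602 = 34086669033

34086669033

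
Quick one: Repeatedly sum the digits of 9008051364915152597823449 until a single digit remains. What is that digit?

9+0+0+8+0+5+1+3+6+4+9+1+5+1+5+2+5+9+7+8+2+3+4+4+9 = 110
1+1+0 = 2
(Equivalently, 9008051364915152597823449 mod 9 = 2.)

2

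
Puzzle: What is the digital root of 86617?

8+6+6+1+7 = 28
2+8 = 10
1+0 = 1

1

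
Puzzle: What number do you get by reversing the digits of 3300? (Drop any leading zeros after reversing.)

33

Reversing 3300 gives 33.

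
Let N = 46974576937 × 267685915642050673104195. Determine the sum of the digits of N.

156

46974576937 × 267685915642050673104195 = 12574432639278801096185644644950715
Sum of its 35 digits: 156.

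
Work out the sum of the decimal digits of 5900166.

27

5+9+0+0+1+6+6 = 27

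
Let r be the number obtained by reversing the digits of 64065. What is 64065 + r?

120111

Reverse of 64065 is 56046.
64065 + 56046 = 120111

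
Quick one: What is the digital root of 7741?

1

7+7+4+1 = 19
1+9 = 10
1+0 = 1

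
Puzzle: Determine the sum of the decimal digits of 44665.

25

4+4+6+6+5 = 25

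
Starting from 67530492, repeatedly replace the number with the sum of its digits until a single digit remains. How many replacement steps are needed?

67530492 → 36 → 9 (2 steps)

2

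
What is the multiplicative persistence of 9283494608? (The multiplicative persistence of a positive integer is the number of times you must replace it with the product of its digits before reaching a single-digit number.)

1

9283494608 → 0 (1 step)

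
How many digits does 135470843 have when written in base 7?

10

135470843 in base 7 is 3233324504, which has 10 digits.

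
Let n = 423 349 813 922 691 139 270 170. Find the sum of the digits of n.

96

4+2+3+3+4+9+8+1+3+9+2+2+6+9+1+1+3+9+2+7+0+1+7+0 = 96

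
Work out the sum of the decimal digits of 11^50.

265

11^50 = 11739085287969531650666649599035831993898213898723001
Sum of its 53 digits: 265.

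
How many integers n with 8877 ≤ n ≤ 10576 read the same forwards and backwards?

18

The integers in [8877, 10576] that read the same forwards and backwards: 8888, 8998, 9009, 9119, 9229, 9339, …, 10401, 10501.
18 qualify.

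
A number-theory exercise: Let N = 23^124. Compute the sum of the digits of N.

769

23^124 = 7149104843929088286835196622556544543032097403756281260572605227595352712858291061075188846231155789282543132427599201762889604122219570951597894944358489091218549859041
Sum of its 169 digits: 769.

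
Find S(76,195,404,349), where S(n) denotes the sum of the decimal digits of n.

52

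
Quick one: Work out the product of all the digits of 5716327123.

5×7×1×6×3×2×7×1×2×3 = 52920

52920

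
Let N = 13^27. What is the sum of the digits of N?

13^27 = 1192533292512492016559195008117
Sum of its 31 digits: 118.

118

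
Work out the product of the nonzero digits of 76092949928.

7×6×9×2×9×4×9×9×2×8 = 35271936

35271936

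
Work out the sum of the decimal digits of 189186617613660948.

90

1+8+9+1+8+6+6+1+7+6+1+3+6+6+0+9+4+8 = 90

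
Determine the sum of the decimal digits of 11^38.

184

11^38 = 3740434344477351388916475705363381856681
Sum of its 40 digits: 184.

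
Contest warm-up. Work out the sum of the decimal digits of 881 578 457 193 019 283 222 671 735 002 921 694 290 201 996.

8+8+1+5+7+8+4+5+7+1+9+3+0+1+9+2+8+3+2+2+2+6+7+1+7+3+5+0+0+2+9+2+1+6+9+4+2+9+0+2+0+1+9+9+6 = 195

195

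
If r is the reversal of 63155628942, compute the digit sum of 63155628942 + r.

Reversal of 63155628942 is 24982655136; 63155628942 + 24982655136 = 88138284078.
Digit sum of 88138284078: 8+8+1+3+8+2+8+4+0+7+8 = 57.

57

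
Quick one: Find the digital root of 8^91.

8

The digital root of n equals n mod 9 (or 9 when 9 | n), so we need 8^91 mod 9.
8^91 ≡ 8 (mod 9), so the digital root is 8.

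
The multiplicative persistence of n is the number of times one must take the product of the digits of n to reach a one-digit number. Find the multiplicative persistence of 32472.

32472 → 336 → 54 → 20 → 0 (4 steps)

4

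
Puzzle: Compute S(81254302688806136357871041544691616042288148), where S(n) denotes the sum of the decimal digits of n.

186

8+1+2+5+4+3+0+2+6+8+8+8+0+6+1+3+6+3+5+7+8+7+1+0+4+1+5+4+4+6+9+1+6+1+6+0+4+2+2+8+8+1+4+8 = 186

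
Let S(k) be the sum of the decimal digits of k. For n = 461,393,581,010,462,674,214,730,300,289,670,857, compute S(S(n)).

7

First digit sum: 142.
1+4+2 = 7.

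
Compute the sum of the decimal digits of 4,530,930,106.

31

4+5+3+0+9+3+0+1+0+6 = 31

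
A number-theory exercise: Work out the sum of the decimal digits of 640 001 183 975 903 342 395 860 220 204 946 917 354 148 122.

6+4+0+0+0+1+1+8+3+9+7+5+9+0+3+3+4+2+3+9+5+8+6+0+2+2+0+2+0+4+9+4+6+9+1+7+3+5+4+1+4+8+1+2+2 = 172

172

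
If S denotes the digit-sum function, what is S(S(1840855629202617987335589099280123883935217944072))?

13

First digit sum: 229.
2+2+9 = 13.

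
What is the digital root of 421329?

4+2+1+3+2+9 = 21
2+1 = 3
(Equivalently, 421329 mod 9 = 3.)

3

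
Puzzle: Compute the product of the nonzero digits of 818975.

8×1×8×9×7×5 = 20160

20160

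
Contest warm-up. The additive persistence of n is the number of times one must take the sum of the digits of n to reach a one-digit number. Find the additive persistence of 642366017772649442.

2

642366017772649442 → 80 → 8 (2 steps)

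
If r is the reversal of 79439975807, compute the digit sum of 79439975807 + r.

Reversal of 79439975807 is 70857993497; 79439975807 + 70857993497 = 150297969304.
Digit sum of 150297969304: 1+5+0+2+9+7+9+6+9+3+0+4 = 55.

55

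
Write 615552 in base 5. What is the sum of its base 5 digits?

20

615552 in base 5 is 124144202.
Digit sum: 1+2+4+1+4+4+2+0+2 = 20.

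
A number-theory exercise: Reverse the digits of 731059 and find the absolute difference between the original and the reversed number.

219078

Reverse of 731059 is 950137.
|731059 − 950137| = 219078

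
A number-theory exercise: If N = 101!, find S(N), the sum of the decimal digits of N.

639

101! = 9425947759838359420851623124482936749562312794702543768327889353416977599316221476503087861591808346911623490003549599583369706302603264000000000000000000000000
Sum of its 160 digits: 639.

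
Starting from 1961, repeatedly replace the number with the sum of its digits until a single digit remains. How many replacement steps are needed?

2

1961 → 17 → 8 (2 steps)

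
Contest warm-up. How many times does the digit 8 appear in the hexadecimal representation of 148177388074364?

148177388074364 in base 16 is 86C43C94757C.
The digit 8 appears 1 time.

1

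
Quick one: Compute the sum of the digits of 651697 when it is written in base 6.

22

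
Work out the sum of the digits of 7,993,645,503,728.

68

7+9+9+3+6+4+5+5+0+3+7+2+8 = 68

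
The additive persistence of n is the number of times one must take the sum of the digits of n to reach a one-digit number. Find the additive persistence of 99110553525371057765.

3

99110553525371057765 → 86 → 14 → 5 (3 steps)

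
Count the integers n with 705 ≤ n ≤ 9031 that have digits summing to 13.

The integers in [705, 9031] that have digits summing to 13: 706, 715, 724, 733, 742, 751, …, 9022, 9031.
412 qualify.

412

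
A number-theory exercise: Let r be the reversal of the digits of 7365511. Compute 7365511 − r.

6209874

Reverse of 7365511 is 1155637.
7365511 − 1155637 = 6209874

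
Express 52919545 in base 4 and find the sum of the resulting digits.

25

52919545 in base 4 is 3021313303321.
Digit sum: 3+0+2+1+3+1+3+3+0+3+3+2+1 = 25.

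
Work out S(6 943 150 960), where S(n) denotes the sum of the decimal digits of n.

43

6+9+4+3+1+5+0+9+6+0 = 43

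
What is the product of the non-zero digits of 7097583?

52920

7×9×7×5×8×3 = 52920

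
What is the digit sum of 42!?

42! = 1405006117752879898543142606244511569936384000000000
Sum of its 52 digits: 189.

189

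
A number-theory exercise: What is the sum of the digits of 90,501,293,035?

37

9+0+5+0+1+2+9+3+0+3+5 = 37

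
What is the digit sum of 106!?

106! = 114628056373470835453434738414834942870388487424139673389282723476762012382449946252660360871841673476016298287096435143747350528228224302506311680000000000000000000000000
Sum of its 171 digits: 639.

639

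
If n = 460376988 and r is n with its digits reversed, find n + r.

Reverse of 460376988 is 889673064.
460376988 + 889673064 = 1350050052

1350050052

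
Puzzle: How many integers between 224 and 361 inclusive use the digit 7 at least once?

23

The integers in [224, 361] that use the digit 7 at least once: 227, 237, 247, 257, 267, 270, …, 347, 357.
23 qualify.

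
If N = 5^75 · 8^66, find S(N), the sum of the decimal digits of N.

170

5^75 · 8^66 = 10633823966279326983230456482242756608000000000000000000000000000000000000000000000000000000000000000000000000000
Sum of its 113 digits: 170.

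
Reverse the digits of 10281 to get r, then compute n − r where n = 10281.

-7920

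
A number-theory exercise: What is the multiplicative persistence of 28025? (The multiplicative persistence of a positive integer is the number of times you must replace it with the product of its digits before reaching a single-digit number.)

28025 → 0 (1 step)

1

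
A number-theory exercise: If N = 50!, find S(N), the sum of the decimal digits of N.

50! = 30414093201713378043612608166064768844377641568960512000000000000
Sum of its 65 digits: 216.

216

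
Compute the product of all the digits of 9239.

9×2×3×9 = 486

486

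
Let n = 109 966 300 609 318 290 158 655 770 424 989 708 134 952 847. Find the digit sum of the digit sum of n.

First digit sum: 210.
2+1+0 = 3.

3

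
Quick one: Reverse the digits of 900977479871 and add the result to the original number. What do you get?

1079952258880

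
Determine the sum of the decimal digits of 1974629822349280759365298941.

1+9+7+4+6+2+9+8+2+2+3+4+9+2+8+0+7+5+9+3+6+5+2+9+8+9+4+1 = 144

144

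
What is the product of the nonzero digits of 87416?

8×7×4×1×6 = 1344

1344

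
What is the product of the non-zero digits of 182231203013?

1728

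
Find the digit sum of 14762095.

34

1+4+7+6+2+0+9+5 = 34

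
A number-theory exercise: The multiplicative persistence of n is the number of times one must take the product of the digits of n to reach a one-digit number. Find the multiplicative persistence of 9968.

9968 → 3888 → 1536 → 90 → 0 (4 steps)

4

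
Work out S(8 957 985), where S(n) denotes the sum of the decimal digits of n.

51

8+9+5+7+9+8+5 = 51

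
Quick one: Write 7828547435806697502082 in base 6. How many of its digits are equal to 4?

7828547435806697502082 in base 6 is 11352053444432120223413410454.
The digit 4 appears 8 times.

8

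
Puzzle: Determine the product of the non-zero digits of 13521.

1×3×5×2×1 = 30

30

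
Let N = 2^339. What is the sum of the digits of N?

467

2^339 = 1119872371088902105278721140284222139060822748617324767449994550481895935590080472690438746635803557888
Sum of its 103 digits: 467.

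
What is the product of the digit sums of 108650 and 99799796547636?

1920

S(108650) = 1+0+8+6+5+0 = 20.
S(99799796547636) = 9+9+7+9+9+7+9+6+5+4+7+6+3+6 = 96.
20 · 96 = 1920.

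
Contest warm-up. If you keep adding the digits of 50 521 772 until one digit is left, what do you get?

5+0+5+2+1+7+7+2 = 29
2+9 = 11
1+1 = 2

2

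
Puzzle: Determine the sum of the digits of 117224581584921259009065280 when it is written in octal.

117224581584921259009065280 in base 8 is 60367212464303244057760640500.
Digit sum: 6+0+3+6+7+2+1+2+4+6+4+3+0+3+2+4+4+0+5+7+7+6+0+6+4+0+5+0+0 = 97.

97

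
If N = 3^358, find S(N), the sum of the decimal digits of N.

3^358 = 644776483922340473730326807668756918320750833149124226647511550765929821022906110522825158851433886615262851437641510393102036562272410856648696421098539736780572895577689
Sum of its 171 digits: 756.

756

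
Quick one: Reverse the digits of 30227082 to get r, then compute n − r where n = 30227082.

2154879

Reverse of 30227082 is 28072203.
30227082 − 28072203 = 2154879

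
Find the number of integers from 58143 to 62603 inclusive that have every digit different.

The integers in [58143, 62603] that have every digit different: 58143, 58146, 58147, 58149, 58160, 58162, …, 62597, 62598.
1492 qualify.

1492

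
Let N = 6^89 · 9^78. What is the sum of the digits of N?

639

6^89 · 9^78 = 485709972499569463610350498563908803153612222838541555722274812906584748249634734957334315415446961433413432501271886651244651645017973919318016
Sum of its 144 digits: 639.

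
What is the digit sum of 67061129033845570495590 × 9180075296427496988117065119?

198

67061129033845570495590 × 9180075296427496988117065119 = 615626213994142500267291086439267879020609132325210
Sum of its 51 digits: 198.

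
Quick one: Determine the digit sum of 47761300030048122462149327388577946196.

4+7+7+6+1+3+0+0+0+3+0+0+4+8+1+2+2+4+6+2+1+4+9+3+2+7+3+8+8+5+7+7+9+4+6+1+9+6 = 159

159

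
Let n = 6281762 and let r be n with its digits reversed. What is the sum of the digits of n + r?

Reversal of 6281762 is 2671826; 6281762 + 2671826 = 8953588.
Digit sum of 8953588: 8+9+5+3+5+8+8 = 46.

46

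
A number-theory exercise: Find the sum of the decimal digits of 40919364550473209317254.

93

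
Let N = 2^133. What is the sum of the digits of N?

191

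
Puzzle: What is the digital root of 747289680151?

4

7+4+7+2+8+9+6+8+0+1+5+1 = 58
5+8 = 13
1+3 = 4
(Equivalently, 747289680151 mod 9 = 4.)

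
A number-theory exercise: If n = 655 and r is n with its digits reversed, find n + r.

Reverse of 655 is 556.
655 + 556 = 1211

1211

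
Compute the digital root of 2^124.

The digital root of n equals n mod 9 (or 9 when 9 | n), so we need 2^124 mod 9.
2^124 ≡ 7 (mod 9), so the digital root is 7.

7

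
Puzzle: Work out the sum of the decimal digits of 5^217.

743

5^217 = 47477838728798993737366211347809785771104829168099724831398899954145041153224055795165594658857068000465138164940814835546234462526626884937286376953125
Sum of its 152 digits: 743.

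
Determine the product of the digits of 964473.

18144

9×6×4×4×7×3 = 18144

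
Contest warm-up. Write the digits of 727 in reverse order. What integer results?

727

Reversing 727 gives 727.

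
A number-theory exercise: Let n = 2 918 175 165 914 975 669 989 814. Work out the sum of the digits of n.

140

2+9+1+8+1+7+5+1+6+5+9+1+4+9+7+5+6+6+9+9+8+9+8+1+4 = 140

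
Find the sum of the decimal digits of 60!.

288

60! = 8320987112741390144276341183223364380754172606361245952449277696409600000000000000
Sum of its 82 digits: 288.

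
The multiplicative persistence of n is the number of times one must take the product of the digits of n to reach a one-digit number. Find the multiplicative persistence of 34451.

34451 → 240 → 0 (2 steps)

2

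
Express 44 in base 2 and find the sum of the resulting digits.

3

44 in base 2 is 101100.
Digit sum: 1+0+1+1+0+0 = 3.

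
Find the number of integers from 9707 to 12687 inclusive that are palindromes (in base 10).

The integers in [9707, 12687] that are palindromes (in base 10): 9779, 9889, 9999, 10001, 10101, 10201, …, 12521, 12621.
30 qualify.

30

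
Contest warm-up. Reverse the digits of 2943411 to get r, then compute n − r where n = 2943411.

1799919

Reverse of 2943411 is 1143492.
2943411 − 1143492 = 1799919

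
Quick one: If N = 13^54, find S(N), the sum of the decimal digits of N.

13^54 = 1422135653750684847524758738836375672734734444846971695885689
Sum of its 61 digits: 316.

316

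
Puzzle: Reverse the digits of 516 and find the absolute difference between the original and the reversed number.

99

Reverse of 516 is 615.
|516 − 615| = 99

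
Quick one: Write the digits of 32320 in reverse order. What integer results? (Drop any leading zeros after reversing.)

Reversing 32320 gives 2323.

2323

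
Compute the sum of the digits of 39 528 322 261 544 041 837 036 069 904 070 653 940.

150

3+9+5+2+8+3+2+2+2+6+1+5+4+4+0+4+1+8+3+7+0+3+6+0+6+9+9+0+4+0+7+0+6+5+3+9+4+0 = 150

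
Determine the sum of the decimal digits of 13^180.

946

13^180 = 323447214384769666611234037938095486001772740213687263387777429474996281148713429391484608417392848481444616706499567949929414066210226414733647839904525852998787120588520973053349626114475820878789201
Sum of its 201 digits: 946.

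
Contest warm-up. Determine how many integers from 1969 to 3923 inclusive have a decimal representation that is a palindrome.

The integers in [1969, 3923] that have a decimal representation that is a palindrome: 1991, 2002, 2112, 2222, 2332, 2442, …, 3773, 3883.
20 qualify.

20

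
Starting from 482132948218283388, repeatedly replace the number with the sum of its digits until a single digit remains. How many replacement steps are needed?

482132948218283388 → 84 → 12 → 3 (3 steps)

3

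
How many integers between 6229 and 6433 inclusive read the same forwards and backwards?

1

The integers in [6229, 6433] that read the same forwards and backwards: 6336.
1 qualifies.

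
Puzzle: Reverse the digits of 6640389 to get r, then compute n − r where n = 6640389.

Reverse of 6640389 is 9830466.
6640389 − 9830466 = -3190077

-3190077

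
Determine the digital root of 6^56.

9

The digital root of n equals n mod 9 (or 9 when 9 | n), so we need 6^56 mod 9.
6^56 ≡ 0 (mod 9), so the digital root is 9.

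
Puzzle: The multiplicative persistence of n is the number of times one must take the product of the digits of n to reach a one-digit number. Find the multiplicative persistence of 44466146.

3

44466146 → 55296 → 2700 → 0 (3 steps)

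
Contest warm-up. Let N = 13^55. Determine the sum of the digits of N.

292

13^55 = 18487763498758903017821863604872883745551547783010632046513957
Sum of its 62 digits: 292.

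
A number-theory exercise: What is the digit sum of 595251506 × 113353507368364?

595251506 × 113353507368364 = 67473845971400767756184
Sum of its 23 digits: 116.

116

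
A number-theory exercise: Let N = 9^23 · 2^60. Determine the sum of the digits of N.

162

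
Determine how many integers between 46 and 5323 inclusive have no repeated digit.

2897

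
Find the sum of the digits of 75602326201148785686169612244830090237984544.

7+5+6+0+2+3+2+6+2+0+1+1+4+8+7+8+5+6+8+6+1+6+9+6+1+2+2+4+4+8+3+0+0+9+0+2+3+7+9+8+4+5+4+4 = 188

188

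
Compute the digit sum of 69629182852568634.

6+9+6+2+9+1+8+2+8+5+2+5+6+8+6+3+4 = 90

90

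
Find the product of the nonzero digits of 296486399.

2×9×6×4×8×6×3×9×9 = 5038848

5038848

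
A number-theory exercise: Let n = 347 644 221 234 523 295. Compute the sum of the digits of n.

3+4+7+6+4+4+2+2+1+2+3+4+5+2+3+2+9+5 = 68

68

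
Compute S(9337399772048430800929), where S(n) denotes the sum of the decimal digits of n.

106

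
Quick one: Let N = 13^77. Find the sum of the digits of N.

13^77 = 59379717571748521322244885951525396909802021751143365394748435217661338449728339899133
Sum of its 86 digits: 403.

403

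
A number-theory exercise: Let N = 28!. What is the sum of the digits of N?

28! = 304888344611713860501504000000
Sum of its 30 digits: 90.

90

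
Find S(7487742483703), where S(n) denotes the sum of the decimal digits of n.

64

7+4+8+7+7+4+2+4+8+3+7+0+3 = 64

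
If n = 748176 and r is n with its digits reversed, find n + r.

Reverse of 748176 is 671847.
748176 + 671847 = 1420023

1420023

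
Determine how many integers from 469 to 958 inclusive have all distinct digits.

The integers in [469, 958] that have all distinct digits: 469, 470, 471, 472, 473, 475, …, 957, 958.
361 qualify.

361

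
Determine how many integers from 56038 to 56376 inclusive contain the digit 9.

The integers in [56038, 56376] that contain the digit 9: 56039, 56049, 56059, 56069, 56079, 56089, …, 56359, 56369.
61 qualify.

61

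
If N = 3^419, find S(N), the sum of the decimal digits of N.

927

3^419 = 81998465946267992316297544466932378146944579134120267577546932019281399540662285224990263210666168845602984913989193350923580530081665257252576406168967042636539181238132231567428583802173771149357467
Sum of its 200 digits: 927.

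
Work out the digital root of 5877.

9

5+8+7+7 = 27
2+7 = 9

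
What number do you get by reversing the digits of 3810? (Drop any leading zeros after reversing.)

Reversing 3810 gives 183.

183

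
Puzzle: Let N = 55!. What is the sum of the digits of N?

279

55! = 12696403353658275925965100847566516959580321051449436762275840000000000000
Sum of its 74 digits: 279.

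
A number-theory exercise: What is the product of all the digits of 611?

6×1×1 = 6

6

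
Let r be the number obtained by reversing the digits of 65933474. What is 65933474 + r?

113367430

Reverse of 65933474 is 47433956.
65933474 + 47433956 = 113367430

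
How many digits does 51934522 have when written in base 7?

10

51934522 in base 7 is 1200302413, which has 10 digits.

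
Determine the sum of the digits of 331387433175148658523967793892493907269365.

213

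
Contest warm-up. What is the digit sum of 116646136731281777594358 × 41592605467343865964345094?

240

116646136731281777594358 × 41592605467343865964345094 = 4851616744354050608982804558472448468388259379652
Sum of its 49 digits: 240.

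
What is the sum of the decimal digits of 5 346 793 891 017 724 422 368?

101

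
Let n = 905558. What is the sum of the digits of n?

9+0+5+5+5+8 = 32

32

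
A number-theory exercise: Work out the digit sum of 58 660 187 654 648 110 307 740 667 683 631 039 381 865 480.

198

5+8+6+6+0+1+8+7+6+5+4+6+4+8+1+1+0+3+0+7+7+4+0+6+6+7+6+8+3+6+3+1+0+3+9+3+8+1+8+6+5+4+8+0 = 198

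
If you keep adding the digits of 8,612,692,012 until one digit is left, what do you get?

1

8+6+1+2+6+9+2+0+1+2 = 37
3+7 = 10
1+0 = 1
(Equivalently, 8,612,692,012 mod 9 = 1.)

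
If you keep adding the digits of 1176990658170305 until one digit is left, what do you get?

5

1+1+7+6+9+9+0+6+5+8+1+7+0+3+0+5 = 68
6+8 = 14
1+4 = 5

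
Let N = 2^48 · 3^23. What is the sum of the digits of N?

135

2^48 · 3^23 = 26498949067796948044480512
Sum of its 26 digits: 135.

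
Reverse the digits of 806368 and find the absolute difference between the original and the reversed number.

57240

Reverse of 806368 is 863608.
|806368 − 863608| = 57240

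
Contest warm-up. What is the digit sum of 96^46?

96^46 = 15292437697285619539065331480092680555045618047598601211586903543083695398125818676034666496
Sum of its 92 digits: 423.

423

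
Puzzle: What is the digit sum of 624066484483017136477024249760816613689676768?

213

6+2+4+0+6+6+4+8+4+4+8+3+0+1+7+1+3+6+4+7+7+0+2+4+2+4+9+7+6+0+8+1+6+6+1+3+6+8+9+6+7+6+7+6+8 = 213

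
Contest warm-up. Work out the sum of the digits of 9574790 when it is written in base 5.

26

9574790 in base 5 is 4422343130.
Digit sum: 4+4+2+2+3+4+3+1+3+0 = 26.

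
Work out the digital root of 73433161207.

1

7+3+4+3+3+1+6+1+2+0+7 = 37
3+7 = 10
1+0 = 1
(Equivalently, 73433161207 mod 9 = 1.)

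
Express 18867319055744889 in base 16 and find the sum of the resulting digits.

99

18867319055744889 in base 16 is 4307BA0A2E7F79.
Digit sum: 4+3+0+7+11+10+0+10+2+14+7+15+7+9 = 99.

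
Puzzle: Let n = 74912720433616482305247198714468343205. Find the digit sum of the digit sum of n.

First digit sum: 155.
1+5+5 = 11.

11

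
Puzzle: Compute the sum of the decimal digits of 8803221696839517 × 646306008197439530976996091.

8803221696839517 × 646306008197439530976996091 = 5689575074161438411828645907925605163328047
Sum of its 43 digits: 195.

195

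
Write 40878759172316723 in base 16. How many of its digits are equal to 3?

5

40878759172316723 in base 16 is 913B03CF531E33.
The digit 3 appears 5 times.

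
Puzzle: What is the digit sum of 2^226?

349

2^226 = 107839786668602559178668060348078522694548577690162289924414440996864
Sum of its 69 digits: 349.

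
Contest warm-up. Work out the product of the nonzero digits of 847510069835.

8×4×7×5×1×6×9×8×3×5 = 7257600

7257600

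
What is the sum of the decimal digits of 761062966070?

7+6+1+0+6+2+9+6+6+0+7+0 = 50

50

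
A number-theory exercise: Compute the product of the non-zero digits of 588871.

5×8×8×8×7×1 = 17920

17920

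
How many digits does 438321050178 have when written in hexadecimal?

10

438321050178 in base 16 is 660DF87242, which has 10 digits.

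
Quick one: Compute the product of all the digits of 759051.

0

7×5×9×0×5×1 = 0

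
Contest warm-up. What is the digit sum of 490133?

4+9+0+1+3+3 = 20

20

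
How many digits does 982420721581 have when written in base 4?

20

982420721581 in base 4 is 32102330311220332231, which has 20 digits.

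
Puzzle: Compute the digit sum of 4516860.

30

4+5+1+6+8+6+0 = 30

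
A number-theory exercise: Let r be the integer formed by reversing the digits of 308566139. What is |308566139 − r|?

623099664

Reverse of 308566139 is 931665803.
|308566139 − 931665803| = 623099664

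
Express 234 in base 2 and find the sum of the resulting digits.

5

234 in base 2 is 11101010.
Digit sum: 1+1+1+0+1+0+1+0 = 5.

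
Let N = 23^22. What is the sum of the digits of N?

23^22 = 907846434775996175406740561329
Sum of its 30 digits: 148.

148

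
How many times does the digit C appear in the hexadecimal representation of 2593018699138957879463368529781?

3

2593018699138957879463368529781 in base 16 is 20BA7ECBC119885C0A54811775.
The digit C appears 3 times.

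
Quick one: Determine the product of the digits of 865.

8×6×5 = 240

240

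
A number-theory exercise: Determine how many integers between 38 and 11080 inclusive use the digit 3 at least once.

3716

The integers in [38, 11080] that use the digit 3 at least once: 38, 39, 43, 53, 63, 73, …, 11063, 11073.
3716 qualify.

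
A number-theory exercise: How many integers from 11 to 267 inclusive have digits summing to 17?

5

The integers in [11, 267] that have digits summing to 17: 89, 98, 179, 188, 197.
5 qualify.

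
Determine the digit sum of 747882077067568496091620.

119

7+4+7+8+8+2+0+7+7+0+6+7+5+6+8+4+9+6+0+9+1+6+2+0 = 119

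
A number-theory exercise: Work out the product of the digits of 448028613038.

0

4×4×8×0×2×8×6×1×3×0×3×8 = 0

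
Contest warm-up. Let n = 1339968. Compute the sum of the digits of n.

39

1+3+3+9+9+6+8 = 39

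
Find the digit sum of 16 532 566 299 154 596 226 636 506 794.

1+6+5+3+2+5+6+6+2+9+9+1+5+4+5+9+6+2+2+6+6+3+6+5+0+6+7+9+4 = 140

140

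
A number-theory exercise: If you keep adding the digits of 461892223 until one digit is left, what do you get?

1

4+6+1+8+9+2+2+2+3 = 37
3+7 = 10
1+0 = 1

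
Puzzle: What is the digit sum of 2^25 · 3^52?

2^25 · 3^52 = 216797932898487941795237553242112
Sum of its 33 digits: 162.

162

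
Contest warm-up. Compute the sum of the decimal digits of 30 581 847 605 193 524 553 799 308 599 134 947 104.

3+0+5+8+1+8+4+7+6+0+5+1+9+3+5+2+4+5+5+3+7+9+9+3+0+8+5+9+9+1+3+4+9+4+7+1+0+4 = 176

176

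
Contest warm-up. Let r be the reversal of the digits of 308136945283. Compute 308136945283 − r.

Reverse of 308136945283 is 382549631803.
308136945283 − 382549631803 = -74412686520

-74412686520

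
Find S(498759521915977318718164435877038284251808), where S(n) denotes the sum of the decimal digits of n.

4+9+8+7+5+9+5+2+1+9+1+5+9+7+7+3+1+8+7+1+8+1+6+4+4+3+5+8+7+7+0+3+8+2+8+4+2+5+1+8+0+8 = 210

210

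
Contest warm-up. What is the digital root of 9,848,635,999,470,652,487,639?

9+8+4+8+6+3+5+9+9+9+4+7+0+6+5+2+4+8+7+6+3+9 = 131
1+3+1 = 5

5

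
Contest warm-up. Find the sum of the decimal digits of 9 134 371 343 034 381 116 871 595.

100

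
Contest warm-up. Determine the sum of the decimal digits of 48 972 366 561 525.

4+8+9+7+2+3+6+6+5+6+1+5+2+5 = 69

69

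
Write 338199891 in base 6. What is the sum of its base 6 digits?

31

338199891 in base 6 is 53320444123.
Digit sum: 5+3+3+2+0+4+4+4+1+2+3 = 31.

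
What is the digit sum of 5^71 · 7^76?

5^71 · 7^76 = 715025201328299627941965541221476734182837060155253443054133834752672635622083863182751883869059383869171142578125
Sum of its 114 digits: 491.

491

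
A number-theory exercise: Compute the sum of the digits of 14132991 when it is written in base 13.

14132991 in base 13 is 2C0AB22.
Digit sum: 2+12+0+10+11+2+2 = 39.

39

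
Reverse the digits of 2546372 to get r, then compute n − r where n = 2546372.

Reverse of 2546372 is 2736452.
2546372 − 2736452 = -190080

-190080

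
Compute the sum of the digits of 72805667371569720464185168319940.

150

7+2+8+0+5+6+6+7+3+7+1+5+6+9+7+2+0+4+6+4+1+8+5+1+6+8+3+1+9+9+4+0 = 150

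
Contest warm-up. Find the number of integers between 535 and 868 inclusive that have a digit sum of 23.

6

The integers in [535, 868] that have a digit sum of 23: 599, 689, 698, 779, 788, 797.
6 qualify.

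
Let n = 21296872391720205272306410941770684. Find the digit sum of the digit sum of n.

First digit sum: 137.
1+3+7 = 11.

11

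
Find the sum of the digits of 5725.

19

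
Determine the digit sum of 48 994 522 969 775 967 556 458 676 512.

4+8+9+9+4+5+2+2+9+6+9+7+7+5+9+6+7+5+5+6+4+5+8+6+7+6+5+1+2 = 168

168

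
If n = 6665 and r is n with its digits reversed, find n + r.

Reverse of 6665 is 5666.
6665 + 5666 = 12331

12331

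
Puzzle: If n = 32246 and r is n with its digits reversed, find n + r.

96469

Reverse of 32246 is 64223.
32246 + 64223 = 96469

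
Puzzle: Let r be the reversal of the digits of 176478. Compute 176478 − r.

-698193

Reverse of 176478 is 874671.
176478 − 874671 = -698193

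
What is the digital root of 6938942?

5

6+9+3+8+9+4+2 = 41
4+1 = 5
(Equivalently, 6938942 mod 9 = 5.)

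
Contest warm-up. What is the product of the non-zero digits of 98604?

1728

9×8×6×4 = 1728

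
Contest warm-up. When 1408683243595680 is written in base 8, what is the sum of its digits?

45

1408683243595680 in base 8 is 50023024025363640.
Digit sum: 5+0+0+2+3+0+2+4+0+2+5+3+6+3+6+4+0 = 45.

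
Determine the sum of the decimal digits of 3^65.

3^65 = 10301051460877537453973547267843
Sum of its 32 digits: 135.

135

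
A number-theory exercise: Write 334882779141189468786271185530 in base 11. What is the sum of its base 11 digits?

334882779141189468786271185530 in base 11 is 235A91A115A8503A0575299165AA8.
Digit sum: 2+3+5+10+9+1+10+1+1+5+10+8+5+0+3+10+0+5+7+5+2+9+9+1+6+5+10+10+8 = 160.

160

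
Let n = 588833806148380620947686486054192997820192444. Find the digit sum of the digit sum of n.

First digit sum: 219.
2+1+9 = 12.

12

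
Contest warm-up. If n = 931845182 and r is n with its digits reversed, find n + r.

1213393321

Reverse of 931845182 is 281548139.
931845182 + 281548139 = 1213393321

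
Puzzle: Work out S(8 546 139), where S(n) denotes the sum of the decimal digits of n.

8+5+4+6+1+3+9 = 36

36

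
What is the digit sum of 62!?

62! = 31469973260387937525653122354950764088012280797258232192163168247821107200000000000000
Sum of its 86 digits: 306.

306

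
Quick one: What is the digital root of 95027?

5

9+5+0+2+7 = 23
2+3 = 5
(Equivalently, 95027 mod 9 = 5.)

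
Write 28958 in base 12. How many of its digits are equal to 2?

28958 in base 12 is 14912.
The digit 2 appears 1 time.

1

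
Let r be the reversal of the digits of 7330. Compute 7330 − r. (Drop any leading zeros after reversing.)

6993

Reverse of 7330 is 337.
7330 − 337 = 6993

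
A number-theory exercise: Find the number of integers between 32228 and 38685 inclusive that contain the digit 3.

6458

The integers in [32228, 38685] that contain the digit 3: 32228, 32229, 32230, 32231, 32232, 32233, …, 38684, 38685.
6458 qualify.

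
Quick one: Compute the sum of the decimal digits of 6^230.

810

6^230 = 94359925263804193623936900745734126671857074734587930067844115644068295841001451281025597462893648234330998228418489794737967675446138010404532982725444968662400790000678025035776
Sum of its 179 digits: 810.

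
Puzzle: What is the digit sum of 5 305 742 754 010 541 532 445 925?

92

5+3+0+5+7+4+2+7+5+4+0+1+0+5+4+1+5+3+2+4+4+5+9+2+5 = 92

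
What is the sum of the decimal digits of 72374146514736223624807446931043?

128

7+2+3+7+4+1+4+6+5+1+4+7+3+6+2+2+3+6+2+4+8+0+7+4+4+6+9+3+1+0+4+3 = 128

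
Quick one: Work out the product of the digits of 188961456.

1×8×8×9×6×1×4×5×6 = 414720

414720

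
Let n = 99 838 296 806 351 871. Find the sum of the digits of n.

93

9+9+8+3+8+2+9+6+8+0+6+3+5+1+8+7+1 = 93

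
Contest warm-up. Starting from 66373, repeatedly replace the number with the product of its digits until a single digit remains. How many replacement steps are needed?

66373 → 2268 → 192 → 18 → 8 (4 steps)

4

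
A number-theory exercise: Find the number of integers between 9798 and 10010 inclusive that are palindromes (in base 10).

3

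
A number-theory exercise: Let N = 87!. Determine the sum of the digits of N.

87! = 2107757298379527717213600518699389595229783738061356212322972511214654115727593174080683423236414793504734471782400000000000000000000
Sum of its 133 digits: 495.

495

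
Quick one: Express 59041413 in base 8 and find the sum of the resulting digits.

59041413 in base 8 is 341163205.
Digit sum: 3+4+1+1+6+3+2+0+5 = 25.

25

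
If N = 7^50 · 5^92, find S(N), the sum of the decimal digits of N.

505

7^50 · 5^92 = 36319712295710288587168077046769115175914905894817215428429756627660973666849031360470689833164215087890625
Sum of its 107 digits: 505.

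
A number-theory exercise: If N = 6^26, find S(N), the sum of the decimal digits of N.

99

6^26 = 170581728179578208256
Sum of its 21 digits: 99.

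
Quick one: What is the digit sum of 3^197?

3^197 = 9837555143550917382917826742065912104786424172347944295354628212558981144492673444236470334963
Sum of its 94 digits: 423.

423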